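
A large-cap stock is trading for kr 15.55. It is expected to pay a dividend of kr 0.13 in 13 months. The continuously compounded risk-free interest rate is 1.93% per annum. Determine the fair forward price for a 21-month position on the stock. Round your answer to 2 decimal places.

kr 15.95

PV(dividends) I = 0.13·e^(−0.0193·13/12)
I = 0.1273
F = (S − I)·e^(rT) = (15.55 − 0.1273) · e^(0.0193·21/12)
= 15.4227 · e^0.033775 = 15.4227 × 1.034352 = kr 15.95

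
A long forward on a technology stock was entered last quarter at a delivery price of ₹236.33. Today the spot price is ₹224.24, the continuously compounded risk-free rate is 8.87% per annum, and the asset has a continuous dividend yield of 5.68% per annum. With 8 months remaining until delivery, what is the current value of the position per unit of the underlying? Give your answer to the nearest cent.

-₹6.85

Current fair forward for the remaining 8 months: F = S·e^((r − q)·T), (r − q) = 0.0887 − 0.0568 = 0.0319
F = 224.24 · e^(0.0319 × 8/12) = 224.24 × 1.021494 = 229.0598
Value of long forward = (F − K)·e^(−rT) = (229.0598 − 236.33) · e^(−0.0887·8/12)
= -7.2702 × 0.942581 = -6.85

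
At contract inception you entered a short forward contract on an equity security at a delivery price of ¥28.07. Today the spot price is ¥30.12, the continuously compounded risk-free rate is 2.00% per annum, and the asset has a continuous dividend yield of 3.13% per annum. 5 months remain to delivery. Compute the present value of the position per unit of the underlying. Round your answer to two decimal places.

Current fair forward for the remaining 5 months: F = S·e^((r − q)·T), (r − q) = 0.0200 − 0.0313 = -0.0113
F = 30.12 · e^(-0.0113 × 5/12) = 30.12 × 0.995303 = 29.9785
Value of long forward = (F − K)·e^(−rT) = (29.9785 − 28.07) · e^(−0.0200·5/12)
= 1.9085 × 0.991701 = 1.89
Short position value = −(long value) = -¥1.89

-¥1.89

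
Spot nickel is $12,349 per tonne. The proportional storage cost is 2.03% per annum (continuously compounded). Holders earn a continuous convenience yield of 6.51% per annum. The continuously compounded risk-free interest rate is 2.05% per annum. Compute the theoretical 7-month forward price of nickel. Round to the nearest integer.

Net carry = r + u − y = 0.0205 + 0.0203 − 0.0651 = -0.0243
F = S·e^((r+u−y)T) = 12349 · e^(-0.0243 × 7/12) = 12349 · e^-0.014175
= 12349 × 0.985925 = $12,175 per tonne

$12,175 per tonne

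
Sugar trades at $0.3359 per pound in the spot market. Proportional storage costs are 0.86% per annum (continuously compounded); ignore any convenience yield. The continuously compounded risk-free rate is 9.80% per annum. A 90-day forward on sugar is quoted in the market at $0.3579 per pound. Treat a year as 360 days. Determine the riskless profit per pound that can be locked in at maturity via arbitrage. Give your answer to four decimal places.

Fair forward: F* = S·e^(carry·T), with carry = (r + u) = 0.0980 + 0.0086 = 0.1066
F* = 0.3359 · e^(0.1066 × 90/360) = 0.3359 · e^0.026650 = 0.3359 × 1.027008 = $0.3450
Market $0.3579 > fair $0.3450: forward overpriced → cash-and-carry (buy spot, short the forward).
At maturity, profit = |F_mkt − F*| = |0.3579 − 0.3450| = $0.0129 per pound

$0.0129 per pound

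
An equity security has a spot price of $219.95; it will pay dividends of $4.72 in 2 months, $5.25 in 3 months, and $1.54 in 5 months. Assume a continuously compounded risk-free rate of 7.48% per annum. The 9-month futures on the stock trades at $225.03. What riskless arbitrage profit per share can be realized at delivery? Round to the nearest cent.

$4.35 per share

PV(dividends) I = 4.72·e^(−0.0748·2/12) + 5.25·e^(−0.0748·3/12) + 1.54·e^(−0.0748·5/12) = 11.3070
Fair futures F* = (S − I)·e^(rT) = (219.95 − 11.3070)·e^0.056100 = 208.6430 × 1.057703 = 220.6823
Market $225.03 > fair 220.6823: forward overpriced → cash-and-carry (borrow at r, buy the stock and collect the dividends, short the forward).
Profit at T = |F_mkt − F*| = |225.03 − 220.6823| = $4.35 per share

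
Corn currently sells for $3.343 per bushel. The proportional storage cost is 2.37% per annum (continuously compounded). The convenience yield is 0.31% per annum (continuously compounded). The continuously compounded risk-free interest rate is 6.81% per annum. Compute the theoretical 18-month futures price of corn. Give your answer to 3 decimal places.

$3.819 per bushel

Net carry = r + u − y = 0.0681 + 0.0237 − 0.0031 = 0.0887
F = S·e^((r+u−y)T) = 3.343 · e^(0.0887 × 18/12) = 3.343 · e^0.133050
= 3.343 × 1.142307 = $3.819 per bushel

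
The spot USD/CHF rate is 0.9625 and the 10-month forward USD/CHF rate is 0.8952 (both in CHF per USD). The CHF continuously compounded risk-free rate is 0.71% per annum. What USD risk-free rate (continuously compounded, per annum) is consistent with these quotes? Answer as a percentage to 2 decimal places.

9.41%

F = S·e^((r_CHF − r_USD)T) ⇒ r_USD = r_CHF − ln(F/S)/T
ln(0.8952/0.9625) = -0.072487; /(10/12) = -0.086984
r_USD = 0.0071 + 0.086984 = 0.094084
r_USD = 9.41%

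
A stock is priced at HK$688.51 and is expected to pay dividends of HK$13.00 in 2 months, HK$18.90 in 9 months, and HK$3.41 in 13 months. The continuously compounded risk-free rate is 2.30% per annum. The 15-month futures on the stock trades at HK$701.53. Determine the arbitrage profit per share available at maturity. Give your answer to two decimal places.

HK$28.81 per share

PV(dividends) I = 13.00·e^(−0.0230·2/12) + 18.90·e^(−0.0230·9/12) + 3.41·e^(−0.0230·13/12) = 34.8531
Fair futures F* = (S − I)·e^(rT) = (688.51 − 34.8531)·e^0.028750 = 653.6569 × 1.029167 = 672.7221
Market HK$701.53 > fair 672.7221: forward overpriced → cash-and-carry (borrow at r, buy the stock and collect the dividends, short the forward).
Profit at T = |F_mkt − F*| = |701.53 − 672.7221| = HK$28.81 per share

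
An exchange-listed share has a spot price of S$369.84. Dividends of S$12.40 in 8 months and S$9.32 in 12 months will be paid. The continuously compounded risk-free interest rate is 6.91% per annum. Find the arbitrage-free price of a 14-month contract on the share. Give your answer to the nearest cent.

PV(dividends) I = 12.40·e^(−0.0691·8/12) + 9.32·e^(−0.0691·12/12)
I = 11.8417 + 8.6977 = 20.5394
F = (S − I)·e^(rT) = (369.84 − 20.5394) · e^(0.0691·14/12)
= 349.3006 · e^0.080617 = 349.3006 × 1.083956 = S$378.63

S$378.63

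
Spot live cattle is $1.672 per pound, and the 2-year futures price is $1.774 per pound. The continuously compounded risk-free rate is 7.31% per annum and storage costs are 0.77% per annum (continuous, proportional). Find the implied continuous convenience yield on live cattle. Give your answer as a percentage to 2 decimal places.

5.12%

F = S·e^((r+u−y)T) ⇒ (r+u−y) = ln(F/S)/T
ln(1.774/1.672) = 0.059216; /T ⇒ 0.029608
y = r + u − ln(F/S)/T = 0.0731 + 0.0077 − 0.029608 = 0.051192
y = 5.12%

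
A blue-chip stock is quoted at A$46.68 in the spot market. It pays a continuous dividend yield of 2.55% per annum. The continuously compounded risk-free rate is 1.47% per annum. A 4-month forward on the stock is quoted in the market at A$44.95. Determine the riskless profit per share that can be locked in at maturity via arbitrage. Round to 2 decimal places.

Fair forward: F* = S·e^(carry·T), with carry = (r − q) = 0.0147 − 0.0255 = -0.0108
F* = 46.68 · e^(-0.0108 × 4/12) = 46.68 · e^-0.003600 = 46.68 × 0.996406 = A$46.5122
Market A$44.95 < fair A$46.5122: forward underpriced → reverse cash-and-carry (short spot, go long the forward).
At maturity, profit = |F_mkt − F*| = |44.95 − 46.5122| = A$1.56 per share

A$1.56 per share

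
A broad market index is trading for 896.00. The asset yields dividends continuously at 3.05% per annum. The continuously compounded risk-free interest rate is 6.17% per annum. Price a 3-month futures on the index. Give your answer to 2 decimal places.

F = S·e^((r − q)T) = 896.00 · e^((0.0617 − 0.0305) × 3/12)
= 896.00 · e^0.007800 = 896.00 × 1.007830
F = 903.02

903.02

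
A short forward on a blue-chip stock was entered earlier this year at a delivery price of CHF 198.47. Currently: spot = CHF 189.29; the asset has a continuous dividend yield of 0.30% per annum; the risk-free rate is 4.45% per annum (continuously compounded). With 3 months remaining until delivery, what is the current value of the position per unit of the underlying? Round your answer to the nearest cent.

Current fair forward for the remaining 3 months: F = S·e^((r − q)·T), (r − q) = 0.0445 − 0.0030 = 0.0415
F = 189.29 · e^(0.0415 × 3/12) = 189.29 × 1.010429 = 191.2641
Value of long forward = (F − K)·e^(−rT) = (191.2641 − 198.47) · e^(−0.0445·3/12)
= -7.2059 × 0.988937 = -7.13
Short position value = −(long value) = CHF 7.13

CHF 7.13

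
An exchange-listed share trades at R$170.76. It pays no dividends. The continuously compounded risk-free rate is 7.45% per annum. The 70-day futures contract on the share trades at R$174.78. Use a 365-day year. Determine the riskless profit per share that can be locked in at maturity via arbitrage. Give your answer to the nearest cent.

Fair futures: F* = S·e^(carry·T), with carry = r = 0.0745
F* = 170.76 · e^(0.0745 × 70/365) = 170.76 · e^0.014288 = 170.76 × 1.014391 = R$173.2174
Market R$174.78 > fair R$173.2174: forward overpriced → cash-and-carry (buy spot, short the forward).
At maturity, profit = |F_mkt − F*| = |174.78 − 173.2174| = R$1.56 per share

R$1.56 per share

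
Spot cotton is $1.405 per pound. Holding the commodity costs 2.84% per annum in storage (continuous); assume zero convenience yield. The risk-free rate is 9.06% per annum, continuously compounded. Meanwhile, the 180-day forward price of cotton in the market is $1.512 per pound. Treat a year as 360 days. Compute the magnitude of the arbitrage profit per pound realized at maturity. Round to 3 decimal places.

Fair forward: F* = S·e^(carry·T), with carry = (r + u) = 0.0906 + 0.0284 = 0.1190
F* = 1.405 · e^(0.1190 × 180/360) = 1.405 · e^0.059500 = 1.405 × 1.061306 = $1.4911
Market $1.512 > fair $1.4911: forward overpriced → cash-and-carry (buy spot, short the forward).
At maturity, profit = |F_mkt − F*| = |1.512 − 1.4911| = $0.021 per pound

$0.021 per pound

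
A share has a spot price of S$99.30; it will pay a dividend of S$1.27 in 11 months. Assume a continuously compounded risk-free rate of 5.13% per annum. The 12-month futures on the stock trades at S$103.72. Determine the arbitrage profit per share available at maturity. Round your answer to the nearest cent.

PV(dividends) I = 1.27·e^(−0.0513·11/12) = 1.2117
Fair futures F* = (S − I)·e^(rT) = (99.30 − 1.2117)·e^0.051300 = 98.0883 × 1.052639 = 103.2516
Market S$103.72 > fair 103.2516: forward overpriced → cash-and-carry (borrow at r, buy the stock and collect the dividends, short the forward).
Profit at T = |F_mkt − F*| = |103.72 − 103.2516| = S$0.47 per share

S$0.47 per share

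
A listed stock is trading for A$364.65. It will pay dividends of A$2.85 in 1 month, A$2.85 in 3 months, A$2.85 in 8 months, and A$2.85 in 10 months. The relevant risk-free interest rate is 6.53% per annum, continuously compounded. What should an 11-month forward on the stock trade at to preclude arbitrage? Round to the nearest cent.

PV(dividends) I = 2.85·e^(−0.0653·1/12) + 2.85·e^(−0.0653·3/12) + 2.85·e^(−0.0653·8/12) + 2.85·e^(−0.0653·10/12)
I = 2.8345 + 2.8039 + 2.7286 + 2.6991 = 11.0661
F = (S − I)·e^(rT) = (364.65 − 11.0661) · e^(0.0653·11/12)
= 353.5839 · e^0.059858 = 353.5839 × 1.061686 = A$375.40

A$375.40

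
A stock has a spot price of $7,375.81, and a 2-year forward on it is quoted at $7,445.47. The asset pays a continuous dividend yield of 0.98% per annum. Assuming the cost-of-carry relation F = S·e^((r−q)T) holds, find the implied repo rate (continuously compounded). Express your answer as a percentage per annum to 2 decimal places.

From F = S·e^((r−q)T): (r − q) = ln(F/S)/T
ln(7445.47/7375.81) = ln(1.009444) = 0.009400
(r − q) = 0.009400 / (2) = 0.004700
r = ln(F/S)/T + q = 0.004700 + 0.0098 = 0.014500
r = 1.45%

1.45%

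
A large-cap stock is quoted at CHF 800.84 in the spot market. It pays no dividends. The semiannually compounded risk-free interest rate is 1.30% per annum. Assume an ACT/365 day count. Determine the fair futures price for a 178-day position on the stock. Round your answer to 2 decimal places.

F = S · (1+r/2)^(2T)
= 800.84 × 1.006339
F = CHF 805.92

CHF 805.92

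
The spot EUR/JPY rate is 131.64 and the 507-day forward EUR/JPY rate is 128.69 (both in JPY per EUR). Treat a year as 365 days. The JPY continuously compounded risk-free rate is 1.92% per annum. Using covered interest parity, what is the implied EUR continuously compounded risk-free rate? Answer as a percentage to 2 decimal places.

3.55%

F = S·e^((r_JPY − r_EUR)T) ⇒ r_EUR = r_JPY − ln(F/S)/T
ln(128.69/131.64) = -0.022665; /(507/365) = -0.016317
r_EUR = 0.0192 + 0.016317 = 0.035517
r_EUR = 3.55%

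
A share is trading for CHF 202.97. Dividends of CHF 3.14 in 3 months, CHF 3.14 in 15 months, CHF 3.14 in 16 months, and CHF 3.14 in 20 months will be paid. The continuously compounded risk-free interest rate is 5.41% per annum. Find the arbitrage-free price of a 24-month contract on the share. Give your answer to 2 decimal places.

PV(dividends) I = 3.14·e^(−0.0541·3/12) + 3.14·e^(−0.0541·15/12) + 3.14·e^(−0.0541·16/12) + 3.14·e^(−0.0541·20/12)
I = 3.0978 + 2.9347 + 2.9215 + 2.8693 = 11.8233
F = (S − I)·e^(rT) = (202.97 − 11.8233) · e^(0.0541·24/12)
= 191.1467 · e^0.108200 = 191.1467 × 1.114271 = CHF 212.99

CHF 212.99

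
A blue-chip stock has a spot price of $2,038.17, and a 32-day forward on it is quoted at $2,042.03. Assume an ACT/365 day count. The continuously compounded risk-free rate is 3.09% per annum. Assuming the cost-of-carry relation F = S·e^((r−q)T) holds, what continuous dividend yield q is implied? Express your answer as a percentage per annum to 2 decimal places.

From F = S·e^((r−q)T): (r − q) = ln(F/S)/T
ln(2042.03/2038.17) = ln(1.001894) = 0.001892
(r − q) = 0.001892 / (32/365) = 0.021581
q = r − ln(F/S)/T = 0.0309 − 0.021581 = 0.009319
q = 0.93%

0.93%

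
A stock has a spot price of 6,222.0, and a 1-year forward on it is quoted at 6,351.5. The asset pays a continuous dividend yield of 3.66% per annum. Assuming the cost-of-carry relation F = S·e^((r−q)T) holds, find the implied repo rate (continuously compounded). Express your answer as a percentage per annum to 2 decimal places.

5.72%

From F = S·e^((r−q)T): (r − q) = ln(F/S)/T
ln(6351.5/6222.0) = ln(1.020813) = 0.020599
(r − q) = 0.020599 / (1) = 0.020599
r = ln(F/S)/T + q = 0.020599 + 0.0366 = 0.057199
r = 5.72%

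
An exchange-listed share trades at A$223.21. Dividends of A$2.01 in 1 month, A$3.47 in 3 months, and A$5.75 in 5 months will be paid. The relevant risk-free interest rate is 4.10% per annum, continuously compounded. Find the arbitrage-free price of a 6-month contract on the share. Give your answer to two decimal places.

PV(dividends) I = 2.01·e^(−0.0410·1/12) + 3.47·e^(−0.0410·3/12) + 5.75·e^(−0.0410·5/12)
I = 2.0031 + 3.4346 + 5.6526 = 11.0903
F = (S − I)·e^(rT) = (223.21 − 11.0903) · e^(0.0410·6/12)
= 212.1197 · e^0.020500 = 212.1197 × 1.020712 = A$216.51

A$216.51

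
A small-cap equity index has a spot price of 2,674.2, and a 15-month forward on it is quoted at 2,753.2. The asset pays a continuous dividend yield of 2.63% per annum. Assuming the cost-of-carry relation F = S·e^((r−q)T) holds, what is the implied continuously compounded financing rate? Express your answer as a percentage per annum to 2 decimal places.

From F = S·e^((r−q)T): (r − q) = ln(F/S)/T
ln(2753.2/2674.2) = ln(1.029542) = 0.029114
(r − q) = 0.029114 / (15/12) = 0.023291
r = ln(F/S)/T + q = 0.023291 + 0.0263 = 0.049591
r = 4.96%

4.96%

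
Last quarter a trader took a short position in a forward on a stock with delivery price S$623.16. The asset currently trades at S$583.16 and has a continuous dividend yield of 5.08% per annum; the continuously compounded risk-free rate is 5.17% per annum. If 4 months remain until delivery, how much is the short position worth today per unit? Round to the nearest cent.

Current fair forward for the remaining 4 months: F = S·e^((r − q)·T), (r − q) = 0.0517 − 0.0508 = 0.0009
F = 583.16 · e^(0.0009 × 4/12) = 583.16 × 1.000300 = 583.3349
Value of long forward = (F − K)·e^(−rT) = (583.3349 − 623.16) · e^(−0.0517·4/12)
= -39.8251 × 0.982914 = -39.14
Short position value = −(long value) = S$39.14

S$39.14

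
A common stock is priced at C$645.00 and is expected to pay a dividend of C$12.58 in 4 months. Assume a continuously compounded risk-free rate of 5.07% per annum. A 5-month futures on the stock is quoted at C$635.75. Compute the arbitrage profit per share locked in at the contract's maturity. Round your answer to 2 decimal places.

PV(dividends) I = 12.58·e^(−0.0507·4/12) = 12.3692
Fair futures F* = (S − I)·e^(rT) = (645.00 − 12.3692)·e^0.021125 = 632.6308 × 1.021350 = 646.1375
Market C$635.75 < fair 646.1375: forward underpriced → reverse cash-and-carry (short the stock, invest proceeds at r, pay the dividends, go long the forward).
Profit at T = |F_mkt − F*| = |635.75 − 646.1375| = C$10.39 per share

C$10.39 per share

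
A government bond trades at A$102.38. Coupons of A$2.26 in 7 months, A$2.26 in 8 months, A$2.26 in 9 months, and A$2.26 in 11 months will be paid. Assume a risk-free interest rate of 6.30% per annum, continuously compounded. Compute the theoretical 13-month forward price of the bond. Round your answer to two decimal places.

PV(coupons) I = 2.26·e^(−0.0630·7/12) + 2.26·e^(−0.0630·8/12) + 2.26·e^(−0.0630·9/12) + 2.26·e^(−0.0630·11/12)
I = 2.1785 + 2.1670 + 2.1557 + 2.1332 = 8.6344
F = (S − I)·e^(rT) = (102.38 − 8.6344) · e^(0.0630·13/12)
= 93.7456 · e^0.068250 = 93.7456 × 1.070633 = A$100.37

A$100.37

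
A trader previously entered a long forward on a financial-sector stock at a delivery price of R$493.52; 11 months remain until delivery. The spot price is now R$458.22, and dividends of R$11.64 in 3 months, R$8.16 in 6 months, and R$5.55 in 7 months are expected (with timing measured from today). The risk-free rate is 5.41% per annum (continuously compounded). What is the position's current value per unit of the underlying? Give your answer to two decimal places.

PV(remaining dividends) I = 11.64·e^(−0.0541·3/12) + 8.16·e^(−0.0541·6/12) + 5.55·e^(−0.0541·7/12) = 24.8034
Current forward F = (S − I)·e^(rT) = (458.22 − 24.8034)·e^(0.0541·11/12) = 433.4166 × 1.050842 = 455.4524
Value (long) = (F − K)·e^(−rT) = (455.4524 − 493.52) × 0.951618 = -36.2258
Value = -R$36.23

-R$36.23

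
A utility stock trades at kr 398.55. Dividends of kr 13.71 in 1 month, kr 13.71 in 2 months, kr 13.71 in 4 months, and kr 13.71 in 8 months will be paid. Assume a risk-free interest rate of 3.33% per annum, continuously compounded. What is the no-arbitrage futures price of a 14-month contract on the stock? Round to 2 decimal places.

PV(dividends) I = 13.71·e^(−0.0333·1/12) + 13.71·e^(−0.0333·2/12) + 13.71·e^(−0.0333·4/12) + 13.71·e^(−0.0333·8/12)
I = 13.6720 + 13.6341 + 13.5587 + 13.4090 = 54.2738
F = (S − I)·e^(rT) = (398.55 − 54.2738) · e^(0.0333·14/12)
= 344.2762 · e^0.038850 = 344.2762 × 1.039615 = kr 357.91

kr 357.91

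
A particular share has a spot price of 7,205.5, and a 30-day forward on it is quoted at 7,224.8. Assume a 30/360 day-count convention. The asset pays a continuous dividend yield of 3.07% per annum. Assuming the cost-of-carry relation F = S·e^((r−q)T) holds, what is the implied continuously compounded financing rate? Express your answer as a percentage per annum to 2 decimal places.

From F = S·e^((r−q)T): (r − q) = ln(F/S)/T
ln(7224.8/7205.5) = ln(1.002679) = 0.002675
(r − q) = 0.002675 / (30/360) = 0.032100
r = ln(F/S)/T + q = 0.032100 + 0.0307 = 0.062800
r = 6.28%

6.28%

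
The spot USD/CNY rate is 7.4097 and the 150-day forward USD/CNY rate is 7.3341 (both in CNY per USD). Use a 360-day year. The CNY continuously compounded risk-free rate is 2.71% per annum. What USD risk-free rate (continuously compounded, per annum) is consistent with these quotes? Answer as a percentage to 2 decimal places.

5.17%

F = S·e^((r_CNY − r_USD)T) ⇒ r_USD = r_CNY − ln(F/S)/T
ln(7.3341/7.4097) = -0.010255; /(150/360) = -0.024612
r_USD = 0.0271 + 0.024612 = 0.051712
r_USD = 5.17%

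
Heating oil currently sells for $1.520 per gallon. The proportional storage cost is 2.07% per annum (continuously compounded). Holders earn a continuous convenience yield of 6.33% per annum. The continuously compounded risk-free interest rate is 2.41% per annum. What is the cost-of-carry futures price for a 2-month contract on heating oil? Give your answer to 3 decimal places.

Net carry = r + u − y = 0.0241 + 0.0207 − 0.0633 = -0.0185
F = S·e^((r+u−y)T) = 1.520 · e^(-0.0185 × 2/12) = 1.520 · e^-0.003083
= 1.520 × 0.996922 = $1.515 per gallon

$1.515 per gallon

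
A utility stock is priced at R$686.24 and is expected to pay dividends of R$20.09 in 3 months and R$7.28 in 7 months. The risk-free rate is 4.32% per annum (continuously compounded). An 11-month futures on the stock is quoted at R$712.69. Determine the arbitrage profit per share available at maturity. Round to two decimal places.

PV(dividends) I = 20.09·e^(−0.0432·3/12) + 7.28·e^(−0.0432·7/12) = 26.9730
Fair futures F* = (S − I)·e^(rT) = (686.24 − 26.9730)·e^0.039600 = 659.2670 × 1.040395 = 685.8981
Market R$712.69 > fair 685.8981: forward overpriced → cash-and-carry (borrow at r, buy the stock and collect the dividends, short the forward).
Profit at T = |F_mkt − F*| = |712.69 − 685.8981| = R$26.79 per share

R$26.79 per share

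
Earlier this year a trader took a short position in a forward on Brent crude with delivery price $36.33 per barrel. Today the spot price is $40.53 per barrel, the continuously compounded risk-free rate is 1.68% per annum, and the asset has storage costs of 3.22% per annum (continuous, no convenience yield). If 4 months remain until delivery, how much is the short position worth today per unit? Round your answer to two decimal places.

-$4.84 per barrel

Current fair forward for the remaining 4 months: F = S·e^((r + u)·T), (r + u) = 0.0168 + 0.0322 = 0.0490
F = 40.53 · e^(0.0490 × 4/12) = 40.53 × 1.016467 = 41.1974
Value of long forward = (F − K)·e^(−rT) = (41.1974 − 36.33) · e^(−0.0168·4/12)
= 4.8674 × 0.994416 = 4.84
Short position value = −(long value) = -$4.84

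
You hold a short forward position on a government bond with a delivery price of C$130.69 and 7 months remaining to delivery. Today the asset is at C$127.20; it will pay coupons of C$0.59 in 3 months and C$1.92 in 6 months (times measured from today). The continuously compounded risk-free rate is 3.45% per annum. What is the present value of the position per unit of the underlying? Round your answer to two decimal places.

C$3.36

PV(remaining coupons) I = 0.59·e^(−0.0345·3/12) + 1.92·e^(−0.0345·6/12) = 2.4721
Current forward F = (S − I)·e^(rT) = (127.20 − 2.4721)·e^(0.0345·7/12) = 124.7279 × 1.020329 = 127.2635
Value (long) = (F − K)·e^(−rT) = (127.2635 − 130.69) × 0.980076 = -3.3582
Short position value = −(long value) = C$3.36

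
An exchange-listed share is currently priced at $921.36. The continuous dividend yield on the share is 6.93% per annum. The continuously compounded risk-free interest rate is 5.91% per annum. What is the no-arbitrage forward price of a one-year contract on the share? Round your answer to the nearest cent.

$912.01

F = S·e^((r − q)T) = 921.36 · e^((0.0591 − 0.0693) × 12/12)
= 921.36 · e^-0.010200 = 921.36 × 0.989852
F = $912.01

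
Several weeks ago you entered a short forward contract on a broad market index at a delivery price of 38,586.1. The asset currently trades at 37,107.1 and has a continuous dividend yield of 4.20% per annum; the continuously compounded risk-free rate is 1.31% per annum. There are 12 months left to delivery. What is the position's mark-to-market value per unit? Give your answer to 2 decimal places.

Current fair forward for the remaining 12 months: F = S·e^((r − q)·T), (r − q) = 0.0131 − 0.0420 = -0.0289
F = 37107.1 · e^(-0.0289 × 12/12) = 37107.1 × 0.97151361 = 36050.0527
Value of long forward = (F − K)·e^(−rT) = (36050.0527 − 38586.1) · e^(−0.0131·12/12)
= -2536.0473 × 0.98698543 = -2503.04
Short position value = −(long value) = 2503.04

2503.04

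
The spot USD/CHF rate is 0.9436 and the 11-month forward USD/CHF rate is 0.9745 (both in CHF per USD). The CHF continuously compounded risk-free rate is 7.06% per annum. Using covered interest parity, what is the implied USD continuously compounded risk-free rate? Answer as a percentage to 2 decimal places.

F = S·e^((r_CHF − r_USD)T) ⇒ r_USD = r_CHF − ln(F/S)/T
ln(0.9745/0.9436) = 0.032222; /(11/12) = 0.035151
r_USD = 0.0706 − 0.035151 = 0.035449
r_USD = 3.54%

3.54%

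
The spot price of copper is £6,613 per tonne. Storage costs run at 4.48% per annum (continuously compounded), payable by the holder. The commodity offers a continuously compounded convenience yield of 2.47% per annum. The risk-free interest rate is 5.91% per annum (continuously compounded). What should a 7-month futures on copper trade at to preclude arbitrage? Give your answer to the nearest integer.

Net carry = r + u − y = 0.0591 + 0.0448 − 0.0247 = 0.0792
F = S·e^((r+u−y)T) = 6613 · e^(0.0792 × 7/12) = 6613 · e^0.046200
= 6613 × 1.047284 = £6,926 per tonne

£6,926 per tonne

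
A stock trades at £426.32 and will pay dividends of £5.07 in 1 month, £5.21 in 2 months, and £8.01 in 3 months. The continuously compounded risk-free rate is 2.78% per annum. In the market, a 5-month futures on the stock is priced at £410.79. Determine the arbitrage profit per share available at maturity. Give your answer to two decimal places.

£2.09 per share

PV(dividends) I = 5.07·e^(−0.0278·1/12) + 5.21·e^(−0.0278·2/12) + 8.01·e^(−0.0278·3/12) = 18.1987
Fair futures F* = (S − I)·e^(rT) = (426.32 − 18.1987)·e^0.011583 = 408.1213 × 1.011650 = 412.8759
Market £410.79 < fair 412.8759: forward underpriced → reverse cash-and-carry (short the stock, invest proceeds at r, pay the dividends, go long the forward).
Profit at T = |F_mkt − F*| = |410.79 − 412.8759| = £2.09 per share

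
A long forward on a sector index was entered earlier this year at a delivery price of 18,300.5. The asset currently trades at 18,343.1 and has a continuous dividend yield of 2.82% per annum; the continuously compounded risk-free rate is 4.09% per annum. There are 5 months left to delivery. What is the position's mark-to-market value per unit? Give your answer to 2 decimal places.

Current fair forward for the remaining 5 months: F = S·e^((r − q)·T), (r − q) = 0.0409 − 0.0282 = 0.0127
F = 18343.1 · e^(0.0127 × 5/12) = 18343.1 × 1.00530569 = 18440.4228
Value of long forward = (F − K)·e^(−rT) = (18440.4228 − 18300.5) · e^(−0.0409·5/12)
= 139.9228 × 0.98310272 = 137.56

137.56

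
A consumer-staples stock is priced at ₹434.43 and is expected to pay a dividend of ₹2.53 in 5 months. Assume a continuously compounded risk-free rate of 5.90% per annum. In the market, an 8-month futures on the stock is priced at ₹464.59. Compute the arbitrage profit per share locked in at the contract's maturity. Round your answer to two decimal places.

PV(dividends) I = 2.53·e^(−0.0590·5/12) = 2.4686
Fair futures F* = (S − I)·e^(rT) = (434.43 − 2.4686)·e^0.039333 = 431.9614 × 1.040117 = 449.2904
Market ₹464.59 > fair 449.2904: forward overpriced → cash-and-carry (borrow at r, buy the stock and collect the dividends, short the forward).
Profit at T = |F_mkt − F*| = |464.59 − 449.2904| = ₹15.30 per share

₹15.30 per share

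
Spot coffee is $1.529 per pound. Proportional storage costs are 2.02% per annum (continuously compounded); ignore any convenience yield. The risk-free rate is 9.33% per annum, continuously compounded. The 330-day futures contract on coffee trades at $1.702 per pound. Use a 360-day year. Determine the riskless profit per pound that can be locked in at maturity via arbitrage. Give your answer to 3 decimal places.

$0.005 per pound

Fair futures: F* = S·e^(carry·T), with carry = (r + u) = 0.0933 + 0.0202 = 0.1135
F* = 1.529 · e^(0.1135 × 330/360) = 1.529 · e^0.104042 = 1.529 × 1.109647 = $1.6967
Market $1.702 > fair $1.6967: forward overpriced → cash-and-carry (buy spot, short the forward).
At maturity, profit = |F_mkt − F*| = |1.702 − 1.6967| = $0.005 per pound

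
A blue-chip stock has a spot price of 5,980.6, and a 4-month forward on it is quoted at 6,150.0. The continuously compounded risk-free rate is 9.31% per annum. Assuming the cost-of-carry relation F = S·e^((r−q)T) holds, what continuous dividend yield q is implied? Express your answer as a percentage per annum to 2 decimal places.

0.93%

From F = S·e^((r−q)T): (r − q) = ln(F/S)/T
ln(6150.0/5980.6) = ln(1.028325) = 0.027931
(r − q) = 0.027931 / (4/12) = 0.083793
q = r − ln(F/S)/T = 0.0931 − 0.083793 = 0.009307
q = 0.93%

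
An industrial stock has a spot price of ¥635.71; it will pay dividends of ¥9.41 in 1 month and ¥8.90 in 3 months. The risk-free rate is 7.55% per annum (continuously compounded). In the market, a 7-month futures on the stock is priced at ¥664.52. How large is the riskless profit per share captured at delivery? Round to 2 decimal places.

PV(dividends) I = 9.41·e^(−0.0755·1/12) + 8.90·e^(−0.0755·3/12) = 18.0846
Fair futures F* = (S − I)·e^(rT) = (635.71 − 18.0846)·e^0.044042 = 617.6254 × 1.045026 = 645.4346
Market ¥664.52 > fair 645.4346: forward overpriced → cash-and-carry (borrow at r, buy the stock and collect the dividends, short the forward).
Profit at T = |F_mkt − F*| = |664.52 − 645.4346| = ¥19.09 per share

¥19.09 per share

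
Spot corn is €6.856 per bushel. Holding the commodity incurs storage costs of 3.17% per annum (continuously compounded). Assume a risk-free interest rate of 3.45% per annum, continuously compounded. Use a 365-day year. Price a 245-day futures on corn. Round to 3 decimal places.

Net carry = r + u − y = 0.0345 + 0.0317 − 0.0000 = 0.0662
F = S·e^((r+u−y)T) = 6.856 · e^(0.0662 × 245/365) = 6.856 · e^0.044436
= 6.856 × 1.045438 = €7.168 per bushel

€7.168 per bushel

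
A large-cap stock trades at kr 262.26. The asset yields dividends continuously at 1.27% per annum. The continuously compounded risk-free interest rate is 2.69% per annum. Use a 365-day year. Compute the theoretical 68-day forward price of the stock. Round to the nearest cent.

F = S·e^((r − q)T) = 262.26 · e^((0.0269 − 0.0127) × 68/365)
= 262.26 · e^0.002645 = 262.26 × 1.002649
F = kr 262.95

kr 262.95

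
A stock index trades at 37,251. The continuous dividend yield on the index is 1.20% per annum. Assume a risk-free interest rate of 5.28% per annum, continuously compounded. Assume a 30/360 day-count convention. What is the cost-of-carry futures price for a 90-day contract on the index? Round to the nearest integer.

F = S·e^((r − q)T) = 37251 · e^((0.0528 − 0.0120) × 90/360)
= 37251 · e^0.010200 = 37251 × 1.010252
F = 37,633

37,633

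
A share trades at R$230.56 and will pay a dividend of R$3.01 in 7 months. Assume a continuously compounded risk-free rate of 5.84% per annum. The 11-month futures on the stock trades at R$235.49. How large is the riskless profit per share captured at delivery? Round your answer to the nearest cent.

R$4.68 per share

PV(dividends) I = 3.01·e^(−0.0584·7/12) = 2.9092
Fair futures F* = (S − I)·e^(rT) = (230.56 − 2.9092)·e^0.053533 = 227.6508 × 1.054992 = 240.1698
Market R$235.49 < fair 240.1698: forward underpriced → reverse cash-and-carry (short the stock, invest proceeds at r, pay the dividends, go long the forward).
Profit at T = |F_mkt − F*| = |235.49 − 240.1698| = R$4.68 per share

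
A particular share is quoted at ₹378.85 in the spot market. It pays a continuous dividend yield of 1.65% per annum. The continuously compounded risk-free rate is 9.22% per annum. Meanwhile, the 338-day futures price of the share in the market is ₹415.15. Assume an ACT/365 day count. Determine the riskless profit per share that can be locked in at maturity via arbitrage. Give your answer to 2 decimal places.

Fair futures: F* = S·e^(carry·T), with carry = (r − q) = 0.0922 − 0.0165 = 0.0757
F* = 378.85 · e^(0.0757 × 338/365) = 378.85 · e^0.070100 = 378.85 × 1.072615 = ₹406.3602
Market ₹415.15 > fair ₹406.3602: forward overpriced → cash-and-carry (buy spot, short the forward).
At maturity, profit = |F_mkt − F*| = |415.15 − 406.3602| = ₹8.79 per share

₹8.79 per share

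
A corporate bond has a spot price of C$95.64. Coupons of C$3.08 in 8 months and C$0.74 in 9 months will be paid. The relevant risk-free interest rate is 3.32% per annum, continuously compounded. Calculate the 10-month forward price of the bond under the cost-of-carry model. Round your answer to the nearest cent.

PV(coupons) I = 3.08·e^(−0.0332·8/12) + 0.74·e^(−0.0332·9/12)
I = 3.0126 + 0.7218 = 3.7344
F = (S − I)·e^(rT) = (95.64 − 3.7344) · e^(0.0332·10/12)
= 91.9056 · e^0.027667 = 91.9056 × 1.028053 = C$94.48

C$94.48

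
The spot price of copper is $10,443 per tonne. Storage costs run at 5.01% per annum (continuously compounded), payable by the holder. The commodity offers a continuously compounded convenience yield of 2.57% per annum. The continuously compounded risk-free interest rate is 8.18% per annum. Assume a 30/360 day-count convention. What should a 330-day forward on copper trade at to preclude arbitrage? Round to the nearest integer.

$11,511 per tonne

Net carry = r + u − y = 0.0818 + 0.0501 − 0.0257 = 0.1062
F = S·e^((r+u−y)T) = 10443 · e^(0.1062 × 330/360) = 10443 · e^0.097350
= 10443 × 1.102246 = $11,511 per tonne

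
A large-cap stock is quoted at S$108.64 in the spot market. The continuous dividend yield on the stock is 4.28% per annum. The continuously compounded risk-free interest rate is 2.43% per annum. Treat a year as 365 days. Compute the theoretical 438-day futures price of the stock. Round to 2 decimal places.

F = S·e^((r − q)T) = 108.64 · e^((0.0243 − 0.0428) × 438/365)
= 108.64 · e^-0.022200 = 108.64 × 0.978045
F = S$106.25

S$106.25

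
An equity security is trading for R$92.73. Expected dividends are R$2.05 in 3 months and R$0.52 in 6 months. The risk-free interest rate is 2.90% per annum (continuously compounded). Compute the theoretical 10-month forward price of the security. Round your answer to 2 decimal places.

R$92.39

PV(dividends) I = 2.05·e^(−0.0290·3/12) + 0.52·e^(−0.0290·6/12)
I = 2.0352 + 0.5125 = 2.5477
F = (S − I)·e^(rT) = (92.73 − 2.5477) · e^(0.0290·10/12)
= 90.1823 · e^0.024167 = 90.1823 × 1.024461 = R$92.39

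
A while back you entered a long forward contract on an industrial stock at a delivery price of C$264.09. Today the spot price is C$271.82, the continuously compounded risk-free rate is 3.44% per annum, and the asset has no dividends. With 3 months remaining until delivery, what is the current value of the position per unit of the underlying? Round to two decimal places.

Current fair forward for the remaining 3 months: F = S·e^(r·T), r = 0.0344
F = 271.82 · e^(0.0344 × 3/12) = 271.82 × 1.008637 = 274.1677
Value of long forward = (F − K)·e^(−rT) = (274.1677 − 264.09) · e^(−0.0344·3/12)
= 10.0777 × 0.991437 = 9.99

C$9.99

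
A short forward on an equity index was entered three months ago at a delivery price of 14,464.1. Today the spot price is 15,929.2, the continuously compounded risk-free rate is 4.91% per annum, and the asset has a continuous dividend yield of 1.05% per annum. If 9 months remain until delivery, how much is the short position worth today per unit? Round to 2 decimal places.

Current fair forward for the remaining 9 months: F = S·e^((r − q)·T), (r − q) = 0.0491 − 0.0105 = 0.0386
F = 15929.2 · e^(0.0386 × 9/12) = 15929.2 × 1.02937312 = 16397.0903
Value of long forward = (F − K)·e^(−rT) = (16397.0903 − 14464.1) · e^(−0.0491·9/12)
= 1932.9903 × 0.96384479 = 1863.10
Short position value = −(long value) = -1863.10

-1863.10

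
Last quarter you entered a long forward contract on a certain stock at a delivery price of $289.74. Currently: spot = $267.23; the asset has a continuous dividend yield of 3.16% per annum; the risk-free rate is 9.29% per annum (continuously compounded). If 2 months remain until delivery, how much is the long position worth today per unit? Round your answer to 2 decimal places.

Current fair forward for the remaining 2 months: F = S·e^((r − q)·T), (r − q) = 0.0929 − 0.0316 = 0.0613
F = 267.23 · e^(0.0613 × 2/12) = 267.23 × 1.010269 = 269.9742
Value of long forward = (F − K)·e^(−rT) = (269.9742 − 289.74) · e^(−0.0929·2/12)
= -19.7658 × 0.984636 = -19.46

-$19.46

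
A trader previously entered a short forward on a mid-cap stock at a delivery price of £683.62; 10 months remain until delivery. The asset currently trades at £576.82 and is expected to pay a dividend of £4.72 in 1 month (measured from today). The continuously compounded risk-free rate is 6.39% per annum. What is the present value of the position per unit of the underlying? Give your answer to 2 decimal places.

£76.04

PV(remaining dividends) I = 4.72·e^(−0.0639·1/12) = 4.6949
Current forward F = (S − I)·e^(rT) = (576.82 − 4.6949)·e^(0.0639·10/12) = 572.1251 × 1.054693 = 603.4163
Value (long) = (F − K)·e^(−rT) = (603.4163 − 683.62) × 0.948143 = -76.0446
Short position value = −(long value) = £76.04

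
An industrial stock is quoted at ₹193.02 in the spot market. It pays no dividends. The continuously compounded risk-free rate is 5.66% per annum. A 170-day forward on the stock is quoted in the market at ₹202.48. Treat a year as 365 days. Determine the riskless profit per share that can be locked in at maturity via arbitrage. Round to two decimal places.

₹4.30 per share

Fair forward: F* = S·e^(carry·T), with carry = r = 0.0566
F* = 193.02 · e^(0.0566 × 170/365) = 193.02 · e^0.026362 = 193.02 × 1.026713 = ₹198.1761
Market ₹202.48 > fair ₹198.1761: forward overpriced → cash-and-carry (buy spot, short the forward).
At maturity, profit = |F_mkt − F*| = |202.48 − 198.1761| = ₹4.30 per share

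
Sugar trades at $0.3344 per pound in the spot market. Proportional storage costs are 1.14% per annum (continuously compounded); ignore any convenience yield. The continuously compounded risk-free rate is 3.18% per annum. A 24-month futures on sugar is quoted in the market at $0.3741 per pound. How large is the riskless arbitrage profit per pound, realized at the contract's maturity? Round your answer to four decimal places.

Fair futures: F* = S·e^(carry·T), with carry = (r + u) = 0.0318 + 0.0114 = 0.0432
F* = 0.3344 · e^(0.0432 × 24/12) = 0.3344 · e^0.086400 = 0.3344 × 1.090242 = $0.3646
Market $0.3741 > fair $0.3646: forward overpriced → cash-and-carry (buy spot, short the forward).
At maturity, profit = |F_mkt − F*| = |0.3741 − 0.3646| = $0.0095 per pound

$0.0095 per pound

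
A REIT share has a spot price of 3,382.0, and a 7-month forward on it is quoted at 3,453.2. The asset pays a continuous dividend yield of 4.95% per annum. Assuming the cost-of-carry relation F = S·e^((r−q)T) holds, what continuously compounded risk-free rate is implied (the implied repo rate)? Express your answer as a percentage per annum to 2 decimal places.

8.52%

From F = S·e^((r−q)T): (r − q) = ln(F/S)/T
ln(3453.2/3382.0) = ln(1.021053) = 0.020834
(r − q) = 0.020834 / (7/12) = 0.035715
r = ln(F/S)/T + q = 0.035715 + 0.0495 = 0.085215
r = 8.52%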